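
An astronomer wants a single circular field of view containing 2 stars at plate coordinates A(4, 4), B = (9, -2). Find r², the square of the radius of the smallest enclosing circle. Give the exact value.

15.25

The smallest circle enclosing two points has them as diameter endpoints.
Centre = midpoint = (6.5, 1); r² = |AB|²/4 = 61/4 = 15.25.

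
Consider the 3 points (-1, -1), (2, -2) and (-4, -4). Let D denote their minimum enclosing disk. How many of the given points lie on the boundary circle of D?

2

Call the three points A, B, C in the order given.
Side lengths²: AB² = 10, AC² = 18, BC² = 40.
Since BC² = 40 ≥ 18 + 10 = 28, the angle opposite BC is not acute, so the smallest enclosing circle has BC as diameter.
Centre = midpoint of BC = (-1, -3), r² = 40/4 = 10.
The points at distance exactly r from the centre are (2, -2), (-4, -4) — 2 points.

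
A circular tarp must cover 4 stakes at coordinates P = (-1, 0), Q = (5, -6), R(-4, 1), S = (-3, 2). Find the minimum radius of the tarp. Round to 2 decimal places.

By Welzl's lemma the MEC is supported by two points (diametrically opposite) or three points (on a circumcircle).
The farthest pair is Q–R with squared distance 130. The circle on this segment as diameter has centre (0.5, -2.5) and r² = 130/4 = 32.5.
Check P: distance² to centre = 8.5 ≤ 32.5, so it lies inside.
All remaining points lie in this disk, and no smaller disk contains both endpoints, so this is the minimum enclosing circle.
r = √(32.5) ≈ 5.70.

5.70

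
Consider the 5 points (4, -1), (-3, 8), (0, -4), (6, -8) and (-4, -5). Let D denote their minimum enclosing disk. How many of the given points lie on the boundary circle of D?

2

By Welzl's lemma the MEC is supported by two points (diametrically opposite) or three points (on a circumcircle).
The farthest pair is (-3, 8)–(6, -8) with squared distance 337. The circle on this segment as diameter has centre (1.5, 0) and r² = 337/4 = 84.25.
Check (4, -1): distance² to centre = 7.25 ≤ 84.25, so it lies inside.
All remaining points lie in this disk, and no smaller disk contains both endpoints, so this is the minimum enclosing circle.
The points at distance exactly r from the centre are (-3, 8), (6, -8) — 2 points.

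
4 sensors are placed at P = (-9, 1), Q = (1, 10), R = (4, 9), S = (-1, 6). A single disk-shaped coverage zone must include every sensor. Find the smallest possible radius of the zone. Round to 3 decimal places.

7.632

By Welzl's lemma the MEC is supported by two points (diametrically opposite) or three points (on a circumcircle).
The farthest pair is P–R with squared distance 233. The circle on this segment as diameter has centre (-2.5, 5) and r² = 233/4 = 58.25.
Check Q: distance² to centre = 37.25 ≤ 58.25, so it lies inside.
All remaining points lie in this disk, and no smaller disk contains both endpoints, so this is the minimum enclosing circle.
r = √(58.25) ≈ 7.632.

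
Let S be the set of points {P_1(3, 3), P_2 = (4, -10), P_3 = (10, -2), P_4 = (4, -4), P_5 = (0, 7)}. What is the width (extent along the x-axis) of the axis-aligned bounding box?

10

max x = 10, min x = 0, so width = 10.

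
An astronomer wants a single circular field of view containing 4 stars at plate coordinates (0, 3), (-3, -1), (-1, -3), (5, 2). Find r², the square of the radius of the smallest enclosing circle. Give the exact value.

The minimum enclosing circle of a finite set is fixed by two of the points (as a diameter) or three (as a circumcircle).
The farthest pair is (-3, -1)–(5, 2) with squared distance 73. The circle on this segment as diameter has centre (1, 0.5) and r² = 73/4 = 18.25.
Check (0, 3): distance² to centre = 7.25 ≤ 18.25, so it lies inside.
All remaining points lie in this disk, and no smaller disk contains both endpoints, so this is the minimum enclosing circle.

18.25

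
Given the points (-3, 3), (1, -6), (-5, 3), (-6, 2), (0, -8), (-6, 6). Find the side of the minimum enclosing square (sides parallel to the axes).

14

The bounding box has width 7 and height 14.
An axis-aligned square enclosing the set must have side ≥ max(width, height).
So the minimum side is max(7, 14) = 14.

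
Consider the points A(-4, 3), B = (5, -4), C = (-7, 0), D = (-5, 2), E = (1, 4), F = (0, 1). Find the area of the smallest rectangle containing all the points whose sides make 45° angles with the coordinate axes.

96

In coordinates u = x + y, v = x − y the rectangle is axis-aligned; the map (x,y)→(u,v) scales areas by 2.
u-values: -1, 1, -7, -3, 5, 1; range = 5 − (-7) = 12.
v-values: -7, 9, -7, -7, -3, -1; range = 9 − (-7) = 16.
Area = (12 × 16) / 2 = 96.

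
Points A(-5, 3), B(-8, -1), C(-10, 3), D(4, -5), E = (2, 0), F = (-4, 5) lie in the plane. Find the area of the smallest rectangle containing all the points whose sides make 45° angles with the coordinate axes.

In coordinates u = x + y, v = x − y the rectangle is axis-aligned; the map (x,y)→(u,v) scales areas by 2.
u-values: -2, -9, -7, -1, 2, 1; range = 2 − (-9) = 11.
v-values: -8, -7, -13, 9, 2, -9; range = 9 − (-13) = 22.
Area = (11 × 22) / 2 = 121.

121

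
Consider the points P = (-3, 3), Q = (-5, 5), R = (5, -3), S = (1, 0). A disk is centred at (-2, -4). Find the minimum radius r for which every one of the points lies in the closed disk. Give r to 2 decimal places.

9.49

The required radius is the distance from (-2, -4) to the farthest point.
Squared distances: 50, 90, 50, 25.
Maximum is 90, attained at Q.
r = √90 ≈ 9.49.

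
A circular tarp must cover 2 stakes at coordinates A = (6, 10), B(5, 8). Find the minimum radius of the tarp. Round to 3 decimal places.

1.118

The smallest circle enclosing two points has them as diameter endpoints.
Centre = midpoint = (5.5, 9); r² = |AB|²/4 = 5/4 = 1.25.
r = √(1.25) ≈ 1.118.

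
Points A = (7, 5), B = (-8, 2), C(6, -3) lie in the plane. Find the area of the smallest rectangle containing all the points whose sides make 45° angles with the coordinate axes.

171

In coordinates u = x + y, v = x − y the rectangle is axis-aligned; the map (x,y)→(u,v) scales areas by 2.
u-values: 12, -6, 3; range = 12 − (-6) = 18.
v-values: 2, -10, 9; range = 9 − (-10) = 19.
Area = (18 × 19) / 2 = 171.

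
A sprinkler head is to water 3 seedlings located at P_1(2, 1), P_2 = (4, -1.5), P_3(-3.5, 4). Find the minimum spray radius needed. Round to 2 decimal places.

4.65

Side lengths²: P_1P_2² = 10.25, P_1P_3² = 39.25, P_2P_3² = 86.5.
Since P_2P_3² = 86.5 ≥ 39.25 + 10.25 = 49.5, the angle opposite P_2P_3 is not acute, so the smallest enclosing circle has P_2P_3 as diameter.
Centre = midpoint of P_2P_3 = (0.25, 1.25), r² = 86.5/4 = 21.625.
r = √(21.625) ≈ 4.65.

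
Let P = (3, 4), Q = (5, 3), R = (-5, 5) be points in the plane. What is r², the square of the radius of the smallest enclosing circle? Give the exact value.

Side lengths²: PQ² = 5, PR² = 65, QR² = 104.
Since QR² = 104 ≥ 65 + 5 = 70, the angle opposite QR is not acute, so the smallest enclosing circle has QR as diameter.
Centre = midpoint of QR = (0, 4), r² = 104/4 = 26.

26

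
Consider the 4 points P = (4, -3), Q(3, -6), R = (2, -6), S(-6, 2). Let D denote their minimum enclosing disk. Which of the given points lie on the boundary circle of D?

The minimum enclosing circle of a finite set is fixed by two of the points (as a diameter) or three (as a circumcircle).
The farthest pair is Q–S with squared distance 145. The circle on this segment as diameter has centre (-1.5, -2) and r² = 145/4 = 36.25.
Check P: distance² to centre = 31.25 ≤ 36.25, so it lies inside.
All remaining points lie in this disk, and no smaller disk contains both endpoints, so this is the minimum enclosing circle.
The points at distance exactly r from the centre are Q, S — 2 points.

Q, S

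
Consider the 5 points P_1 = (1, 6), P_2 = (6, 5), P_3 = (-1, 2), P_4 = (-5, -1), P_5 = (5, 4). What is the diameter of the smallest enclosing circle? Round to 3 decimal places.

12.530

The minimum enclosing circle of a finite set is fixed by two of the points (as a diameter) or three (as a circumcircle).
The farthest pair is P_2–P_4 with squared distance 157. The circle on this segment as diameter has centre (0.5, 2) and r² = 157/4 = 39.25.
Check P_1: distance² to centre = 16.25 ≤ 39.25, so it lies inside.
All remaining points lie in this disk, and no smaller disk contains both endpoints, so this is the minimum enclosing circle.
Diameter = 2r = 2√(39.25) ≈ 12.530.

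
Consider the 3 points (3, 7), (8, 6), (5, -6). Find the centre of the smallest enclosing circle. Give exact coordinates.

Call the three points A, B, C in the order given.
Side lengths²: AB² = 26, AC² = 173, BC² = 153.
Since AC² = 173 < 153 + 26 = 179, the triangle is acute, so the smallest enclosing circle is the circumcircle.
Circumcentre = (181/42, 23/42), r² = 38233/882.
Centre = (181/42, 23/42).

(181/42, 23/42)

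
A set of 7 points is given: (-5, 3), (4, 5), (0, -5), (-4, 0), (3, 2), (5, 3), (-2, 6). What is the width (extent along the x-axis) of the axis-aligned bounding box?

10

max x = 5, min x = -5, so width = 10.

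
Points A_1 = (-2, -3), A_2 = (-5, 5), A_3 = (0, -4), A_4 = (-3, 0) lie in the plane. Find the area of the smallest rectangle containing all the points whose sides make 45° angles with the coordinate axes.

35

In coordinates u = x + y, v = x − y the rectangle is axis-aligned; the map (x,y)→(u,v) scales areas by 2.
u-values: -5, 0, -4, -3; range = 0 − (-5) = 5.
v-values: 1, -10, 4, -3; range = 4 − (-10) = 14.
Area = (5 × 14) / 2 = 35.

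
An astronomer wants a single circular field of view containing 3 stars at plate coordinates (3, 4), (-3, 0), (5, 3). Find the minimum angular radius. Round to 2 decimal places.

Call the three points A, B, C in the order given.
Side lengths²: AB² = 52, AC² = 5, BC² = 73.
Since BC² = 73 ≥ 52 + 5 = 57, the angle opposite BC is not acute, so the smallest enclosing circle has BC as diameter.
Centre = midpoint of BC = (1, 1.5), r² = 73/4 = 18.25.
r = √(18.25) ≈ 4.27.

4.27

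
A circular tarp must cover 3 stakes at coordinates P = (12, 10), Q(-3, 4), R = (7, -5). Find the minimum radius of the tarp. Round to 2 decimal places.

Side lengths²: PQ² = 261, PR² = 250, QR² = 181.
Since PQ² = 261 < 250 + 181 = 431, the triangle is acute, so the smallest enclosing circle is the circumcircle.
Circumcentre = (151/26, 97/26), r² = 26245/338.
r = √(26245/338) ≈ 8.81.

8.81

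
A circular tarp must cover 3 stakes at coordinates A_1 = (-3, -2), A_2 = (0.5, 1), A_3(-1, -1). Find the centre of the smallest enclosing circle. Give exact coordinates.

Side lengths²: A_1A_2² = 21.25, A_1A_3² = 5, A_2A_3² = 6.25.
Since A_1A_2² = 21.25 ≥ 6.25 + 5 = 11.25, the angle opposite A_1A_2 is not acute, so the smallest enclosing circle has A_1A_2 as diameter.
Centre = midpoint of A_1A_2 = (-1.25, -0.5), r² = 21.25/4 = 5.3125.
Centre = (-1.25, -0.5).

(-1.25, -0.5)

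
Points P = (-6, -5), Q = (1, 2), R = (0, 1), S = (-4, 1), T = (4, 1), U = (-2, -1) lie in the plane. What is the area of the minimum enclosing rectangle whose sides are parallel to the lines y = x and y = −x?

In coordinates u = x + y, v = x − y the rectangle is axis-aligned; the map (x,y)→(u,v) scales areas by 2.
u-values: -11, 3, 1, -3, 5, -3; range = 5 − (-11) = 16.
v-values: -1, -1, -1, -5, 3, -1; range = 3 − (-5) = 8.
Area = (16 × 8) / 2 = 64.

64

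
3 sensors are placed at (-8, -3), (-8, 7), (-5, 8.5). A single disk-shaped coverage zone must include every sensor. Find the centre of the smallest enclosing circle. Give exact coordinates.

(-6.5, 2.75)

Call the three points A, B, C in the order given.
Side lengths²: AB² = 100, AC² = 141.25, BC² = 11.25.
Since AC² = 141.25 ≥ 100 + 11.25 = 111.25, the angle opposite AC is not acute, so the smallest enclosing circle has AC as diameter.
Centre = midpoint of AC = (-6.5, 2.75), r² = 141.25/4 = 35.3125.
Centre = (-6.5, 2.75).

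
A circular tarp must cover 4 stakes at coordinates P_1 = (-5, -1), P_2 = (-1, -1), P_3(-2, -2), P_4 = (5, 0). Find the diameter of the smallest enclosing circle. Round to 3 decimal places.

The minimum enclosing circle of a finite set is fixed by two of the points (as a diameter) or three (as a circumcircle).
The farthest pair is P_1–P_4 with squared distance 101. The circle on this segment as diameter has centre (0, -0.5) and r² = 101/4 = 25.25.
Check P_2: distance² to centre = 1.25 ≤ 25.25, so it lies inside.
All remaining points lie in this disk, and no smaller disk contains both endpoints, so this is the minimum enclosing circle.
Diameter = 2r = 2√(25.25) ≈ 10.050.

10.050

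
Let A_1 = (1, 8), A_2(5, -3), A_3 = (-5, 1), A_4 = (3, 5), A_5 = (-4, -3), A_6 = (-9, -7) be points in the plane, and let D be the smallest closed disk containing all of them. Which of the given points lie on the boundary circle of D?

A_1, A_2, A_6

The minimum enclosing circle of a finite set is fixed by two of the points (as a diameter) or three (as a circumcircle).
The minimum enclosing circle is determined by three boundary points: A_1, A_2, A_6.
Their circumcentre is (-59/17, 5/34) with r² = 94393/1156.
The farthest remaining point A_4 is at distance² 75625/1156 ≤ 94393/1156.
The points at distance exactly r from the centre are A_1, A_2, A_6 — 3 points.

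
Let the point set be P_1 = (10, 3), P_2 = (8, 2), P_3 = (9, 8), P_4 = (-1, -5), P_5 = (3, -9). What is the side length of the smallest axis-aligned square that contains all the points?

17

The bounding box has width 11 and height 17.
An axis-aligned square enclosing the set must have side ≥ max(width, height).
So the minimum side is max(11, 17) = 17.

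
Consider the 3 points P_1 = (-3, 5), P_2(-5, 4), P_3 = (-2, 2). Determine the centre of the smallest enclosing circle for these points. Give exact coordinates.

Side lengths²: P_1P_2² = 5, P_1P_3² = 10, P_2P_3² = 13.
Since P_2P_3² = 13 < 10 + 5 = 15, the triangle is acute, so the smallest enclosing circle is the circumcircle.
Circumcentre = (-47/14, 45/14), r² = 325/98.
Centre = (-47/14, 45/14).

(-47/14, 45/14)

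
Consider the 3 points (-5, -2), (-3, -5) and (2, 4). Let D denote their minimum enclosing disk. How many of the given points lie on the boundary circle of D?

2

Call the three points A, B, C in the order given.
Side lengths²: AB² = 13, AC² = 85, BC² = 106.
Since BC² = 106 ≥ 85 + 13 = 98, the angle opposite BC is not acute, so the smallest enclosing circle has BC as diameter.
Centre = midpoint of BC = (-0.5, -0.5), r² = 106/4 = 26.5.
The points at distance exactly r from the centre are (-3, -5), (2, 4) — 2 points.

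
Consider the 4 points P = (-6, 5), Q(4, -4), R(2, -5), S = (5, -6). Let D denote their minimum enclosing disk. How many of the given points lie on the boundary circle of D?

2

The minimum enclosing circle of a finite set is fixed by two of the points (as a diameter) or three (as a circumcircle).
The farthest pair is P–S with squared distance 242. The circle on this segment as diameter has centre (-0.5, -0.5) and r² = 242/4 = 60.5.
Check Q: distance² to centre = 32.5 ≤ 60.5, so it lies inside.
All remaining points lie in this disk, and no smaller disk contains both endpoints, so this is the minimum enclosing circle.
The points at distance exactly r from the centre are P, S — 2 points.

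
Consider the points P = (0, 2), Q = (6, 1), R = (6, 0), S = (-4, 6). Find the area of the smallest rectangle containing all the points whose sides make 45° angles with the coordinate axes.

40

In coordinates u = x + y, v = x − y the rectangle is axis-aligned; the map (x,y)→(u,v) scales areas by 2.
u-values: 2, 7, 6, 2; range = 7 − 2 = 5.
v-values: -2, 5, 6, -10; range = 6 − (-10) = 16.
Area = (5 × 16) / 2 = 40.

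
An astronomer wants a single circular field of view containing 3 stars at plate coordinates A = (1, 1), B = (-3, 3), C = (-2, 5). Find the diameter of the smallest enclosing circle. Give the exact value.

5

Side lengths²: AB² = 20, AC² = 25, BC² = 5.
Since AC² = 25 ≥ 20 + 5 = 25, the angle opposite AC is not acute, so the smallest enclosing circle has AC as diameter.
Centre = midpoint of AC = (-0.5, 3), r² = 25/4 = 6.25.
Diameter = 2r = 2√(6.25) = 5.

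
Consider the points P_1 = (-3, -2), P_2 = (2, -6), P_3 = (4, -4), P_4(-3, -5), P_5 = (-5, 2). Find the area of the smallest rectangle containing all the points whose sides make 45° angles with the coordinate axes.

In coordinates u = x + y, v = x − y the rectangle is axis-aligned; the map (x,y)→(u,v) scales areas by 2.
u-values: -5, -4, 0, -8, -3; range = 0 − (-8) = 8.
v-values: -1, 8, 8, 2, -7; range = 8 − (-7) = 15.
Area = (8 × 15) / 2 = 60.

60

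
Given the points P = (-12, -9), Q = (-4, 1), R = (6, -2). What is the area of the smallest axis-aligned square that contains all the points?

324

The bounding box has width 18 and height 10.
An axis-aligned square enclosing the set must have side ≥ max(width, height).
So the minimum side is max(18, 10) = 18.
Area = 18² = 324.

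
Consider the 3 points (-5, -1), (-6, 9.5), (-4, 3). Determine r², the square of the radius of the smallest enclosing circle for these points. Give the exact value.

Call the three points A, B, C in the order given.
Side lengths²: AB² = 111.25, AC² = 17, BC² = 46.25.
Since AB² = 111.25 ≥ 46.25 + 17 = 63.25, the angle opposite AB is not acute, so the smallest enclosing circle has AB as diameter.
Centre = midpoint of AB = (-5.5, 4.25), r² = 111.25/4 = 27.8125.

27.8125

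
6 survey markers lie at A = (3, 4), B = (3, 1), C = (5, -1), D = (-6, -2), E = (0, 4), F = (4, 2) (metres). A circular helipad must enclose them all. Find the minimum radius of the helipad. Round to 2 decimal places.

A smallest enclosing disk is always determined by at most three of the input points on its boundary.
The minimum enclosing circle is determined by three boundary points: A, C, D.
Their circumcentre is (-23/38, -13/38) with r² = 22997/722.
The farthest remaining point F is at distance² 19273/722 ≤ 22997/722.
r = √(22997/722) ≈ 5.64.

5.64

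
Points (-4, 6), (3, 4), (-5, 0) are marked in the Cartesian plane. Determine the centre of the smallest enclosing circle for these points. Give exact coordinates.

Call the three points A, B, C in the order given.
Side lengths²: AB² = 53, AC² = 37, BC² = 80.
Since BC² = 80 < 53 + 37 = 90, the triangle is acute, so the smallest enclosing circle is the circumcircle.
Circumcentre = (-27/22, 27/11), r² = 9805/484.
Centre = (-27/22, 27/11).

(-27/22, 27/11)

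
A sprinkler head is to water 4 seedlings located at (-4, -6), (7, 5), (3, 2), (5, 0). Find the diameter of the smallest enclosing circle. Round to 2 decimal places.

By Welzl's lemma the MEC is supported by two points (diametrically opposite) or three points (on a circumcircle).
The farthest pair is (-4, -6)–(7, 5) with squared distance 242. The circle on this segment as diameter has centre (1.5, -0.5) and r² = 242/4 = 60.5.
Check (3, 2): distance² to centre = 8.5 ≤ 60.5, so it lies inside.
All remaining points lie in this disk, and no smaller disk contains both endpoints, so this is the minimum enclosing circle.
Diameter = 2r = 2√(60.5) ≈ 15.56.

15.56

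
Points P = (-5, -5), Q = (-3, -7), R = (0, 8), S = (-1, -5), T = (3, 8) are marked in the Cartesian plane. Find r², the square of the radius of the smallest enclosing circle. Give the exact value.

65.25

The farthest pair is Q–T with squared distance 261. The circle on this segment as diameter has centre (0, 0.5) and r² = 261/4 = 65.25.
Check P: distance² to centre = 55.25 ≤ 65.25, so it lies inside.
All remaining points lie in this disk, and no smaller disk contains both endpoints, so this is the minimum enclosing circle.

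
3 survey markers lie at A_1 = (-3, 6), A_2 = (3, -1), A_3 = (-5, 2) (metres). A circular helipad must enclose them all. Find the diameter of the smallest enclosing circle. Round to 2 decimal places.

Side lengths²: A_1A_2² = 85, A_1A_3² = 20, A_2A_3² = 73.
Since A_1A_2² = 85 < 73 + 20 = 93, the triangle is acute, so the smallest enclosing circle is the circumcircle.
Circumcentre = (-7/19, 83/38), r² = 31025/1444.
Diameter = 2r = 2√(31025/1444) ≈ 9.27.

9.27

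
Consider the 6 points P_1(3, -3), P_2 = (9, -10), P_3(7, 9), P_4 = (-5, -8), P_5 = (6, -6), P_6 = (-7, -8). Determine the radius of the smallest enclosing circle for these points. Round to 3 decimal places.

11.307

By Welzl's lemma the MEC is supported by two points (diametrically opposite) or three points (on a circumcircle).
The minimum enclosing circle is determined by three boundary points: P_2, P_3, P_6.
Their circumcentre is (119/60, -17/15) with r² = 92053/720.
The farthest remaining point P_4 is at distance² 69061/720 ≤ 92053/720.
r = √(92053/720) ≈ 11.307.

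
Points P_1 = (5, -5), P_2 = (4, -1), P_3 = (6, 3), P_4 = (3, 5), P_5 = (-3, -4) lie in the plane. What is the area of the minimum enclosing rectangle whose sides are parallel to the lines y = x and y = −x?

In coordinates u = x + y, v = x − y the rectangle is axis-aligned; the map (x,y)→(u,v) scales areas by 2.
u-values: 0, 3, 9, 8, -7; range = 9 − (-7) = 16.
v-values: 10, 5, 3, -2, 1; range = 10 − (-2) = 12.
Area = (16 × 12) / 2 = 96.

96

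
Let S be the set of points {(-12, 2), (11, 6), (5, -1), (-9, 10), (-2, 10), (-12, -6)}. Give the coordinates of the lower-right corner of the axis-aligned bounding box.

x-range [-12, 11], y-range [-6, 10].
The lower-right corner is (11, -6).

(11, -6)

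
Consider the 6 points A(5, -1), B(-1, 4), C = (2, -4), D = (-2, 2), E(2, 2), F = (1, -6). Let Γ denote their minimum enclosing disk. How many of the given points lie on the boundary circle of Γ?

By Welzl's lemma the MEC is supported by two points (diametrically opposite) or three points (on a circumcircle).
The farthest pair is B–F with squared distance 104. The circle on this segment as diameter has centre (0, -1) and r² = 104/4 = 26.
Check A: distance² to centre = 25 ≤ 26, so it lies inside.
All remaining points lie in this disk, and no smaller disk contains both endpoints, so this is the minimum enclosing circle.
The points at distance exactly r from the centre are B, F — 2 points.

2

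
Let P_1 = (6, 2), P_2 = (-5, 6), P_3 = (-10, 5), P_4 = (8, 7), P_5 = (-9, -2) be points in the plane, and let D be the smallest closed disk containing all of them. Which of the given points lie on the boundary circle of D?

P_3, P_4, P_5

The minimum enclosing circle is determined by three boundary points: P_3, P_4, P_5.
Their circumcentre is (-0.640625, 2.765625) with r² = 92.5903320312.
The farthest remaining point P_1 is at distance² 44.6840820312 ≤ 92.5903320312.
The points at distance exactly r from the centre are P_3, P_4, P_5 — 3 points.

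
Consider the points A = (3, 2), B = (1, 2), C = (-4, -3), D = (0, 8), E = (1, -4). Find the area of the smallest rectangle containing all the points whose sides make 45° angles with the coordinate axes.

In coordinates u = x + y, v = x − y the rectangle is axis-aligned; the map (x,y)→(u,v) scales areas by 2.
u-values: 5, 3, -7, 8, -3; range = 8 − (-7) = 15.
v-values: 1, -1, -1, -8, 5; range = 5 − (-8) = 13.
Area = (15 × 13) / 2 = 97.5.

97.5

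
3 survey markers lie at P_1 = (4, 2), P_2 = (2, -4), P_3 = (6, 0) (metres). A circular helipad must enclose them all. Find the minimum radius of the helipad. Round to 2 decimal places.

Side lengths²: P_1P_2² = 40, P_1P_3² = 8, P_2P_3² = 32.
Since P_1P_2² = 40 ≥ 32 + 8 = 40, the angle opposite P_1P_2 is not acute, so the smallest enclosing circle has P_1P_2 as diameter.
Centre = midpoint of P_1P_2 = (3, -1), r² = 40/4 = 10.
r = √10 ≈ 3.16.

3.16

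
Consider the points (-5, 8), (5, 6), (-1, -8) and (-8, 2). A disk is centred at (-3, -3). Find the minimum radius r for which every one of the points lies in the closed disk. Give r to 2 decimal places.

The required radius is the distance from (-3, -3) to the farthest point.
Squared distances: 125, 145, 29, 50.
Maximum is 145, attained at (5, 6).
r = √145 ≈ 12.04.

12.04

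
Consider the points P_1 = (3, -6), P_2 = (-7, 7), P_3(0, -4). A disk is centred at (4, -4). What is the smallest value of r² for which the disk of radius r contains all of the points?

242

The required radius is the distance from (4, -4) to the farthest point.
Squared distances: 5, 242, 16.
Maximum is 242, attained at P_2.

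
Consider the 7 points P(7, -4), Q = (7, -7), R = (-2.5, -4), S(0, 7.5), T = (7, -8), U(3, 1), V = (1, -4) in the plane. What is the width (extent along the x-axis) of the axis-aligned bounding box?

9.5

max x = 7, min x = -2.5, so width = 9.5.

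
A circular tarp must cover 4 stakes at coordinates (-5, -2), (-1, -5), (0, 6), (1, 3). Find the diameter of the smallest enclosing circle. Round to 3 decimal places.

A smallest enclosing disk is always determined by at most three of the input points on its boundary.
The farthest pair is (-1, -5)–(0, 6) with squared distance 122. The circle on this segment as diameter has centre (-0.5, 0.5) and r² = 122/4 = 30.5.
Check (-5, -2): distance² to centre = 26.5 ≤ 30.5, so it lies inside.
All remaining points lie in this disk, and no smaller disk contains both endpoints, so this is the minimum enclosing circle.
Diameter = 2r = 2√(30.5) ≈ 11.045.

11.045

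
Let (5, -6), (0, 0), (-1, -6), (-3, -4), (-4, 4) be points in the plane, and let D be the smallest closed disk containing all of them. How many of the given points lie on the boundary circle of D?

2

By Welzl's lemma the MEC is supported by two points (diametrically opposite) or three points (on a circumcircle).
The farthest pair is (5, -6)–(-4, 4) with squared distance 181. The circle on this segment as diameter has centre (0.5, -1) and r² = 181/4 = 45.25.
Check (0, 0): distance² to centre = 1.25 ≤ 45.25, so it lies inside.
All remaining points lie in this disk, and no smaller disk contains both endpoints, so this is the minimum enclosing circle.
The points at distance exactly r from the centre are (5, -6), (-4, 4) — 2 points.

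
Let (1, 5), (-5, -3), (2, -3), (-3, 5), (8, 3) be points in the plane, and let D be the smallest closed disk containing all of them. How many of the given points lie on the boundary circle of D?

2

A smallest enclosing disk is always determined by at most three of the input points on its boundary.
The farthest pair is (-5, -3)–(8, 3) with squared distance 205. The circle on this segment as diameter has centre (1.5, 0) and r² = 205/4 = 51.25.
Check (1, 5): distance² to centre = 25.25 ≤ 51.25, so it lies inside.
All remaining points lie in this disk, and no smaller disk contains both endpoints, so this is the minimum enclosing circle.
The points at distance exactly r from the centre are (-5, -3), (8, 3) — 2 points.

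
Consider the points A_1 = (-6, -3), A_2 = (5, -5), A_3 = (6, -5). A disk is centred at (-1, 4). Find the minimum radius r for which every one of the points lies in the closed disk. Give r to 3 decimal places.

The required radius is the distance from (-1, 4) to the farthest point.
Squared distances: 74, 117, 130.
Maximum is 130, attained at A_3.
r = √130 ≈ 11.402.

11.402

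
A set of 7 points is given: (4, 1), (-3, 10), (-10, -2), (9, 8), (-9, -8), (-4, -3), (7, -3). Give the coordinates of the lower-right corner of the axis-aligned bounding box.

x-range [-10, 9], y-range [-8, 10].
The lower-right corner is (9, -8).

(9, -8)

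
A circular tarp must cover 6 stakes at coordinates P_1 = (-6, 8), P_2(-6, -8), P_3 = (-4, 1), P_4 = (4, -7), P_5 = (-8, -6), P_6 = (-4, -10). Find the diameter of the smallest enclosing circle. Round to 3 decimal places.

By Welzl's lemma the MEC is supported by two points (diametrically opposite) or three points (on a circumcircle).
The minimum enclosing circle is determined by three boundary points: P_1, P_4, P_6.
Their circumcentre is (-2.9, -23/30) with r² = 38909/450.
The farthest remaining point P_2 is at distance² 27869/450 ≤ 38909/450.
Diameter = 2r = 2√(38909/450) ≈ 18.597.

18.597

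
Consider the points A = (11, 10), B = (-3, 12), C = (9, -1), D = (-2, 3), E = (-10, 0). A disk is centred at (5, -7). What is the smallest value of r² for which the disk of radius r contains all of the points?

The required radius is the distance from (5, -7) to the farthest point.
Squared distances: 325, 425, 52, 149, 274.
Maximum is 425, attained at B.

425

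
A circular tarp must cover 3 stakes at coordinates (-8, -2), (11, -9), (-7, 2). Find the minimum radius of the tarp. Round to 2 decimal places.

Call the three points A, B, C in the order given.
Side lengths²: AB² = 410, AC² = 17, BC² = 445.
Since BC² = 445 ≥ 410 + 17 = 427, the angle opposite BC is not acute, so the smallest enclosing circle has BC as diameter.
Centre = midpoint of BC = (2, -3.5), r² = 445/4 = 111.25.
r = √(111.25) ≈ 10.55.

10.55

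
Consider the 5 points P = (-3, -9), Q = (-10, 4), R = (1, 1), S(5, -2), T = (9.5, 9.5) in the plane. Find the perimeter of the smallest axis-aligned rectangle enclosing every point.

Width = max x − min x = 9.5 − (-10) = 19.5.
Height = max y − min y = 9.5 − (-9) = 18.5.
Perimeter = 2(19.5 + 18.5) = 76.

76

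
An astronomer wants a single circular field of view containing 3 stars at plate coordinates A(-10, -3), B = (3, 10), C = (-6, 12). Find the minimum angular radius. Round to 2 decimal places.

Side lengths²: AB² = 338, AC² = 241, BC² = 85.
Since AB² = 338 ≥ 241 + 85 = 326, the angle opposite AB is not acute, so the smallest enclosing circle has AB as diameter.
Centre = midpoint of AB = (-3.5, 3.5), r² = 338/4 = 84.5.
r = √(84.5) ≈ 9.19.

9.19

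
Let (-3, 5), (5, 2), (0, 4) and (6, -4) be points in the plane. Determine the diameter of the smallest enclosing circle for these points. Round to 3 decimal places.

12.728

The minimum enclosing circle of a finite set is fixed by two of the points (as a diameter) or three (as a circumcircle).
The farthest pair is (-3, 5)–(6, -4) with squared distance 162. The circle on this segment as diameter has centre (1.5, 0.5) and r² = 162/4 = 40.5.
Check (5, 2): distance² to centre = 14.5 ≤ 40.5, so it lies inside.
All remaining points lie in this disk, and no smaller disk contains both endpoints, so this is the minimum enclosing circle.
Diameter = 2r = 2√(40.5) ≈ 12.728.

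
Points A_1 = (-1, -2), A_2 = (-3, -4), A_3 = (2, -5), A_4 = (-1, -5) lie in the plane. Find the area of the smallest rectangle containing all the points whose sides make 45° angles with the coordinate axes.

12

In coordinates u = x + y, v = x − y the rectangle is axis-aligned; the map (x,y)→(u,v) scales areas by 2.
u-values: -3, -7, -3, -6; range = -3 − (-7) = 4.
v-values: 1, 1, 7, 4; range = 7 − 1 = 6.
Area = (4 × 6) / 2 = 12.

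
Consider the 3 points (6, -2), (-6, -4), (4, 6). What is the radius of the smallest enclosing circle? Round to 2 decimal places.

Call the three points A, B, C in the order given.
Side lengths²: AB² = 148, AC² = 68, BC² = 200.
Since BC² = 200 < 148 + 68 = 216, the triangle is acute, so the smallest enclosing circle is the circumcircle.
Circumcentre = (-0.6, 0.6), r² = 50.32.
r = √(50.32) ≈ 7.09.

7.09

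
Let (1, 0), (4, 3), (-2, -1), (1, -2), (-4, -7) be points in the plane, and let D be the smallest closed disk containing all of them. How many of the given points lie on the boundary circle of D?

A smallest enclosing disk is always determined by at most three of the input points on its boundary.
The farthest pair is (4, 3)–(-4, -7) with squared distance 164. The circle on this segment as diameter has centre (0, -2) and r² = 164/4 = 41.
Check (1, 0): distance² to centre = 5 ≤ 41, so it lies inside.
All remaining points lie in this disk, and no smaller disk contains both endpoints, so this is the minimum enclosing circle.
The points at distance exactly r from the centre are (4, 3), (-4, -7) — 2 points.

2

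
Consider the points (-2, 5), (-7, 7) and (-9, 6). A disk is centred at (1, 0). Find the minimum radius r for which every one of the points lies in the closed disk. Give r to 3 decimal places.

The required radius is the distance from (1, 0) to the farthest point.
Squared distances: 34, 113, 136.
Maximum is 136, attained at (-9, 6).
r = √136 ≈ 11.662.

11.662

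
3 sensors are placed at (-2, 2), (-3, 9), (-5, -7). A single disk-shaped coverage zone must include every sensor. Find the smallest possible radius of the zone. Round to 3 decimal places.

Call the three points A, B, C in the order given.
Side lengths²: AB² = 50, AC² = 90, BC² = 260.
Since BC² = 260 ≥ 90 + 50 = 140, the angle opposite BC is not acute, so the smallest enclosing circle has BC as diameter.
Centre = midpoint of BC = (-4, 1), r² = 260/4 = 65.
r = √65 ≈ 8.062.

8.062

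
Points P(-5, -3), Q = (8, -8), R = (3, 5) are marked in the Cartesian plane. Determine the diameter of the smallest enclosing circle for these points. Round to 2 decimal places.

15.24

Side lengths²: PQ² = 194, PR² = 128, QR² = 194.
Since QR² = 194 < 194 + 128 = 322, the triangle is acute, so the smallest enclosing circle is the circumcircle.
Circumcentre = (47/18, -47/18), r² = 9409/162.
Diameter = 2r = 2√(9409/162) ≈ 15.24.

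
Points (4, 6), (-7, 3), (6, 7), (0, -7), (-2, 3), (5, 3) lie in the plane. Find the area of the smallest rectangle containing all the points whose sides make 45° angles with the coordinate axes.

170

In coordinates u = x + y, v = x − y the rectangle is axis-aligned; the map (x,y)→(u,v) scales areas by 2.
u-values: 10, -4, 13, -7, 1, 8; range = 13 − (-7) = 20.
v-values: -2, -10, -1, 7, -5, 2; range = 7 − (-10) = 17.
Area = (20 × 17) / 2 = 170.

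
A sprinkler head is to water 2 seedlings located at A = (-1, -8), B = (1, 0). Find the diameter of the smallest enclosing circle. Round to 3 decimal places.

8.246

The smallest circle enclosing two points has them as diameter endpoints.
Centre = midpoint = (0, -4); r² = |AB|²/4 = 68/4 = 17.
Diameter = 2r = 2√17 ≈ 8.246.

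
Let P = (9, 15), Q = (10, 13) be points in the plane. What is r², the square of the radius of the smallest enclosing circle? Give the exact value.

The smallest circle enclosing two points has them as diameter endpoints.
Centre = midpoint = (9.5, 14); r² = |PQ|²/4 = 5/4 = 1.25.

1.25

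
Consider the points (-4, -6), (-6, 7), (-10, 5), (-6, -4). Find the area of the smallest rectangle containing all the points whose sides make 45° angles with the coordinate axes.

In coordinates u = x + y, v = x − y the rectangle is axis-aligned; the map (x,y)→(u,v) scales areas by 2.
u-values: -10, 1, -5, -10; range = 1 − (-10) = 11.
v-values: 2, -13, -15, -2; range = 2 − (-15) = 17.
Area = (11 × 17) / 2 = 93.5.

93.5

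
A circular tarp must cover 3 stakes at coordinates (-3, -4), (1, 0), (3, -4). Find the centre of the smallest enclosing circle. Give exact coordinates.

Call the three points A, B, C in the order given.
Side lengths²: AB² = 32, AC² = 36, BC² = 20.
Since AC² = 36 < 32 + 20 = 52, the triangle is acute, so the smallest enclosing circle is the circumcircle.
Circumcentre = (0, -3), r² = 10.
Centre = (0, -3).

(0, -3)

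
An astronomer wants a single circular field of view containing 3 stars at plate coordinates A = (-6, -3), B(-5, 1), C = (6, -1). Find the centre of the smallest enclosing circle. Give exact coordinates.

Side lengths²: AB² = 17, AC² = 148, BC² = 125.
Since AC² = 148 ≥ 125 + 17 = 142, the angle opposite AC is not acute, so the smallest enclosing circle has AC as diameter.
Centre = midpoint of AC = (0, -2), r² = 148/4 = 37.
Centre = (0, -2).

(0, -2)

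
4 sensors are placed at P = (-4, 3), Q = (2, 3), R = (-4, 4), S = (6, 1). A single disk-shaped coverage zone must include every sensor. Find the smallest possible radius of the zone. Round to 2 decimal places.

5.22

The minimum enclosing circle of a finite set is fixed by two of the points (as a diameter) or three (as a circumcircle).
The farthest pair is R–S with squared distance 109. The circle on this segment as diameter has centre (1, 2.5) and r² = 109/4 = 27.25.
Check P: distance² to centre = 25.25 ≤ 27.25, so it lies inside.
All remaining points lie in this disk, and no smaller disk contains both endpoints, so this is the minimum enclosing circle.
r = √(27.25) ≈ 5.22.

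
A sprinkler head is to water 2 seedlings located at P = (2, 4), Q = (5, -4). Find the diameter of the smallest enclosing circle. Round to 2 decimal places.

8.54

The smallest circle enclosing two points has them as diameter endpoints.
Centre = midpoint = (3.5, 0); r² = |PQ|²/4 = 73/4 = 18.25.
Diameter = 2r = 2√(18.25) ≈ 8.54.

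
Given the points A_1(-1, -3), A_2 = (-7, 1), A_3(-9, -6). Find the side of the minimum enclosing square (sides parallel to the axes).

8

The bounding box has width 8 and height 7.
An axis-aligned square enclosing the set must have side ≥ max(width, height).
So the minimum side is max(8, 7) = 8.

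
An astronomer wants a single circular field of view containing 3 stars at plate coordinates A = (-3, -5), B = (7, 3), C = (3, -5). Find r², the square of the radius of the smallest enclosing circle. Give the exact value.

41

Side lengths²: AB² = 164, AC² = 36, BC² = 80.
Since AB² = 164 ≥ 80 + 36 = 116, the angle opposite AB is not acute, so the smallest enclosing circle has AB as diameter.
Centre = midpoint of AB = (2, -1), r² = 164/4 = 41.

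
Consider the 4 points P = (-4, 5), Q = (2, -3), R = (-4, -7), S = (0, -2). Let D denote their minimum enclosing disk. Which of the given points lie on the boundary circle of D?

The minimum enclosing circle is determined by three boundary points: P, Q, R.
Their circumcentre is (-11/3, -1) with r² = 325/9.
The farthest remaining point S is at distance² 130/9 ≤ 325/9.
The points at distance exactly r from the centre are P, Q, R — 3 points.

P, Q, R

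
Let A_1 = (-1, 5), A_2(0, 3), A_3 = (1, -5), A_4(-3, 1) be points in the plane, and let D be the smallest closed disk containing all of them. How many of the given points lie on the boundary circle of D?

A smallest enclosing disk is always determined by at most three of the input points on its boundary.
The farthest pair is A_1–A_3 with squared distance 104. The circle on this segment as diameter has centre (0, 0) and r² = 104/4 = 26.
Check A_2: distance² to centre = 9 ≤ 26, so it lies inside.
All remaining points lie in this disk, and no smaller disk contains both endpoints, so this is the minimum enclosing circle.
The points at distance exactly r from the centre are A_1, A_3 — 2 points.

2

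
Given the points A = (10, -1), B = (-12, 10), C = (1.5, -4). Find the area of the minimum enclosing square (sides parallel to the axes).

The bounding box has width 22 and height 14.
An axis-aligned square enclosing the set must have side ≥ max(width, height).
So the minimum side is max(22, 14) = 22.
Area = 22² = 484.

484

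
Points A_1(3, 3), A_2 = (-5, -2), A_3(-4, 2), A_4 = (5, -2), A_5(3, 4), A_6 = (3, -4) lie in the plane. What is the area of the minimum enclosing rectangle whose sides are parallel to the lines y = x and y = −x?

91

In coordinates u = x + y, v = x − y the rectangle is axis-aligned; the map (x,y)→(u,v) scales areas by 2.
u-values: 6, -7, -2, 3, 7, -1; range = 7 − (-7) = 14.
v-values: 0, -3, -6, 7, -1, 7; range = 7 − (-6) = 13.
Area = (14 × 13) / 2 = 91.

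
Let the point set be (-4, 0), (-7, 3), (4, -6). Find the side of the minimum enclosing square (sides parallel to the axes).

11

The bounding box has width 11 and height 9.
An axis-aligned square enclosing the set must have side ≥ max(width, height).
So the minimum side is max(11, 9) = 11.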